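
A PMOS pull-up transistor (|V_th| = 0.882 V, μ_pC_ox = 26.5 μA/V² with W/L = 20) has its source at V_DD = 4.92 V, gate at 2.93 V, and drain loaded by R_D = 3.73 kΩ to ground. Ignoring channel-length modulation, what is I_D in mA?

I_D = 0.325 mA

V_SG = V_DD − V_G = 4.92 − 2.93 = 1.99 V, so V_ov = 1.99 − 0.882 = 1.11 V.
k_p = μ_pC_ox · (W/L) = 0.53 mA/V².
Assume saturation: I_D = ½ k_p V_ov² = 0.5 × 0.53 × 1.11² = 0.325 mA, giving V_SD = V_DD − I_D R_D = 4.92 − 0.325 × 3.73 = 3.71 V.
V_SD = 3.71 V ≥ V_ov = 1.11 V, confirming saturation.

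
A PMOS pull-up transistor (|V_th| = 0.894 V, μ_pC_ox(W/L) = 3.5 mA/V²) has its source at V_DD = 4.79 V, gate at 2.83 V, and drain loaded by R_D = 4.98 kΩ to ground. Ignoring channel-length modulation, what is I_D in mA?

V_SG = V_DD − V_G = 4.79 − 2.83 = 1.96 V, so V_ov = 1.96 − 0.894 = 1.07 V.
Assume saturation: I_D = ½ k_p V_ov² = 0.5 × 3.5 × 1.07² = 1.99 mA, giving V_SD = V_DD − I_D R_D = 4.79 − 1.99 × 4.98 = -5.11 V.
But -5.11 V < V_ov = 1.07 V, so the device is actually in triode.
In triode I_D = k_p[V_ov V_SD − ½ V_SD²] and I_D = (V_DD − V_SD)/R_D. Equating: 8.71 V_SD² − 19.58 V_SD + 4.79 = 0, giving V_SD = 0.279 V (the root below V_ov).
I_D = (4.79 − 0.279) / 4.98 = 0.906 mA.

I_D = 0.906 mA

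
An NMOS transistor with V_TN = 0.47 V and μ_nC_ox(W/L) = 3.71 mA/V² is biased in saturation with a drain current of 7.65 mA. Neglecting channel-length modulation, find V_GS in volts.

V_GS = 2.50 V

In saturation I_D = ½ k_n (V_GS − V_TN)², so V_GS − V_TN = √(2 I_D / k_n) = √(2 × 7.65 / 3.71) = 2.03 V.
V_GS = 0.47 + 2.03 = 2.5 V.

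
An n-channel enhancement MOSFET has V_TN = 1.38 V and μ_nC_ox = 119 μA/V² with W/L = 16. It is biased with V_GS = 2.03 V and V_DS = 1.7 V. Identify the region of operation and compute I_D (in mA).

k_n = μ_nC_ox · (W/L) = 1.904 mA/V².
V_ov = V_GS − V_TN = 2.03 − 1.38 = 0.65 V.
Since V_DS = 1.7 V ≥ V_ov = 0.65 V, the device is in saturation.
I_D = ½ k_n V_ov² = 0.5 × 1.904 × 0.65² = 0.402 mA.

Saturation; I_D = 0.402 mA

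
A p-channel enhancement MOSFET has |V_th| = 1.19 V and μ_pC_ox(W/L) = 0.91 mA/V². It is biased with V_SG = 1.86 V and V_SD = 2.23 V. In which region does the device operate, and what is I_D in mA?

Saturation; I_D = 0.204 mA

V_ov = V_SG − |V_th| = 1.86 − 1.19 = 0.67 V.
Since V_SD = 2.23 V ≥ V_ov = 0.67 V, the device is in saturation.
I_D = ½ k_p V_ov² = 0.5 × 0.91 × 0.67² = 0.204 mA.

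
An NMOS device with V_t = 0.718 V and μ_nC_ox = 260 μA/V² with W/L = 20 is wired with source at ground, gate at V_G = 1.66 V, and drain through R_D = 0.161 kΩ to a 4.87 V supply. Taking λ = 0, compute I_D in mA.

I_D = 2.31 mA

V_GS = V_G = 1.66 V, so V_ov = 1.66 − 0.718 = 0.942 V.
k_n = μ_nC_ox · (W/L) = 5.2 mA/V².
Assume saturation: I_D = ½ k_n V_ov² = 0.5 × 5.2 × 0.942² = 2.31 mA, giving V_DS = V_DD − I_D R_D = 4.87 − 2.31 × 0.161 = 4.5 V.
V_DS = 4.5 V ≥ V_ov = 0.942 V, confirming saturation.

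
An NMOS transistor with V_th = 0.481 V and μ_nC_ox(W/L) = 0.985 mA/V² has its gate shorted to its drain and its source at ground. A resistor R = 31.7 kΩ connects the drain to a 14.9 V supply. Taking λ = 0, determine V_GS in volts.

With gate tied to drain, V_GS = V_DS ≥ V_GS − V_th, so the device is in saturation.
KCL at the drain: ½ k_n (V_GS − V_th)² = (V_DD − V_GS)/R.
Let x = V_GS − 0.481. Then 15.6 x² + x − 14.42 = 0, giving x = 0.93 V (positive root), so V_GS = 1.41 V.
I_D = (V_DD − V_GS)/R = (14.9 − 1.41) / 31.7 = 0.426 mA.

V_GS = 1.41 V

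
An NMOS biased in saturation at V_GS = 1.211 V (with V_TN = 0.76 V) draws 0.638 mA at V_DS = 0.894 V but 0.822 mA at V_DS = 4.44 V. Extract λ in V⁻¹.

λ = 0.0877 V⁻¹

With V_GS fixed, I_D ∝ (1 + λ V_DS) in saturation, so I_D2/I_D1 = (1 + λ V_DS2)/(1 + λ V_DS1).
0.822/0.638 = 1.288 = (1 + 4.44 λ)/(1 + 0.894 λ).
Solving: λ (I_D1 V_DS2 − I_D2 V_DS1) = I_D2 − I_D1, so λ = (0.822 − 0.638) / (0.638 × 4.44 − 0.822 × 0.894) = 0.184 / 2.1 = 0.0877 V⁻¹.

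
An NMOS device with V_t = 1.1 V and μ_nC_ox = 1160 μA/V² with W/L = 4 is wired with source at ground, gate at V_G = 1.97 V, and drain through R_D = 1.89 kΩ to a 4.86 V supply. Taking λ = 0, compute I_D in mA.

V_GS = V_G = 1.97 V, so V_ov = 1.97 − 1.1 = 0.87 V.
k_n = μ_nC_ox · (W/L) = 4.64 mA/V².
Assume saturation: I_D = ½ k_n V_ov² = 0.5 × 4.64 × 0.87² = 1.76 mA, giving V_DS = V_DD − I_D R_D = 4.86 − 1.76 × 1.89 = 1.54 V.
V_DS = 1.54 V ≥ V_ov = 0.87 V, confirming saturation.

I_D = 1.76 mA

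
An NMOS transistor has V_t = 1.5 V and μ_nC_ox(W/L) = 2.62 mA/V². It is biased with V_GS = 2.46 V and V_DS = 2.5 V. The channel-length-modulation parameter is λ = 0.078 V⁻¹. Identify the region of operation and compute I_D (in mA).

V_ov = V_GS − V_t = 2.46 − 1.5 = 0.96 V.
Since V_DS = 2.5 V ≥ V_ov = 0.96 V, the device is in saturation.
I_D = ½ k_n V_ov² (1 + λ V_DS) = 0.5 × 2.62 × 0.96² × (1 + 0.078 × 2.5) = 1.44 mA.

Saturation; I_D = 1.44 mA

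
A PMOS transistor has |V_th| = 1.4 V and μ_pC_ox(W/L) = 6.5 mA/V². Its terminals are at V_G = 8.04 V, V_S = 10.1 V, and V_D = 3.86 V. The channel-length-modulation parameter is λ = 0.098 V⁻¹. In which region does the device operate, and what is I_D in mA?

Saturation; I_D = 2.28 mA

V_SG = V_S − V_G = 10.1 − 8.04 = 2.06 V; V_SD = V_S − V_D = 10.1 − 3.86 = 6.24 V.
V_ov = V_SG − |V_th| = 2.06 − 1.4 = 0.66 V.
Since V_SD = 6.24 V ≥ V_ov = 0.66 V, the device is in saturation.
I_D = ½ k_p V_ov² (1 + λ V_SD) = 0.5 × 6.5 × 0.66² × (1 + 0.098 × 6.24) = 2.28 mA.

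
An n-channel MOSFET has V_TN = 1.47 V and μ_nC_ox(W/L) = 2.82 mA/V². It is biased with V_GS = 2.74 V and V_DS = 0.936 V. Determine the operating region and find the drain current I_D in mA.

Triode; I_D = 2.12 mA

V_ov = V_GS − V_TN = 2.74 − 1.47 = 1.27 V.
Since V_DS = 0.936 V < V_ov = 1.27 V, the device is in the triode region.
I_D = k_n [V_ov · V_DS − ½ V_DS²] = 2.82 × [1.27 × 0.936 − 0.5 × 0.936²] = 2.12 mA.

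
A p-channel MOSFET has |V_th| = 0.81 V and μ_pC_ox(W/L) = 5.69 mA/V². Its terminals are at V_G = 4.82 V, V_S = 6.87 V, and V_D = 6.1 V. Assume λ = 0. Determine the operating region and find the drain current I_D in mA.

V_SG = V_S − V_G = 6.87 − 4.82 = 2.05 V; V_SD = V_S − V_D = 6.87 − 6.1 = 0.77 V.
V_ov = V_SG − |V_th| = 2.05 − 0.81 = 1.24 V.
Since V_SD = 0.77 V < V_ov = 1.24 V, the device is in the triode region.
I_D = k_p [V_ov · V_SD − ½ V_SD²] = 5.69 × [1.24 × 0.77 − 0.5 × 0.77²] = 3.75 mA.

Triode; I_D = 3.75 mA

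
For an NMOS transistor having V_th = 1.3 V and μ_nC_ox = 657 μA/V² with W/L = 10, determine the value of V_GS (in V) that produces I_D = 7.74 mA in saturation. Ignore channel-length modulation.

V_GS = 2.83 V

k_n = μ_nC_ox · (W/L) = 6.57 mA/V².
In saturation I_D = ½ k_n (V_GS − V_th)², so V_GS − V_th = √(2 I_D / k_n) = √(2 × 7.74 / 6.57) = 1.53 V.
V_GS = 1.3 + 1.53 = 2.83 V.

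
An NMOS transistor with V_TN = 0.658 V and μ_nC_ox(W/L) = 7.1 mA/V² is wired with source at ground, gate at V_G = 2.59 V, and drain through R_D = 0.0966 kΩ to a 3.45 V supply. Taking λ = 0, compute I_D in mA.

V_GS = V_G = 2.59 V, so V_ov = 2.59 − 0.658 = 1.93 V.
Assume saturation: I_D = ½ k_n V_ov² = 0.5 × 7.1 × 1.93² = 13.3 mA, giving V_DS = V_DD − I_D R_D = 3.45 − 13.3 × 0.0966 = 2.17 V.
V_DS = 2.17 V ≥ V_ov = 1.93 V, confirming saturation.

I_D = 13.3 mA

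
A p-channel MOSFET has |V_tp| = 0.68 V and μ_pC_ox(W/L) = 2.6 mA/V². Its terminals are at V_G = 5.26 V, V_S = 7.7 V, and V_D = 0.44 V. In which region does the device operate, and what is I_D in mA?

Saturation; I_D = 4.03 mA

V_SG = V_S − V_G = 7.7 − 5.26 = 2.44 V; V_SD = V_S − V_D = 7.7 − 0.44 = 7.26 V.
V_ov = V_SG − |V_tp| = 2.44 − 0.68 = 1.76 V.
Since V_SD = 7.26 V ≥ V_ov = 1.76 V, the device is in saturation.
I_D = ½ k_p V_ov² = 0.5 × 2.6 × 1.76² = 4.03 mA.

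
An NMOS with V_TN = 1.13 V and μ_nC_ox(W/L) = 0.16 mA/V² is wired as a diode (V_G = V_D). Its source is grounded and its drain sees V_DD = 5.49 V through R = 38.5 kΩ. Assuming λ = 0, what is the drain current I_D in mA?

With gate tied to drain, V_GS = V_DS ≥ V_GS − V_TN, so the device is in saturation.
KCL at the drain: ½ k_n (V_GS − V_TN)² = (V_DD − V_GS)/R.
Let x = V_GS − 1.13. Then 3.08 x² + x − 4.36 = 0, giving x = 1.04 V (positive root), so V_GS = 2.17 V.
I_D = (V_DD − V_GS)/R = (5.49 − 2.17) / 38.5 = 0.0863 mA.

I_D = 0.0863 mA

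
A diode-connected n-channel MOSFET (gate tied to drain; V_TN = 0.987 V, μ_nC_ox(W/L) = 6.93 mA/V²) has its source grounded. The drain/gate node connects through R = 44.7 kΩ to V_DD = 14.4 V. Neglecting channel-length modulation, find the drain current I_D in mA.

With gate tied to drain, V_GS = V_DS ≥ V_GS − V_TN, so the device is in saturation.
KCL at the drain: ½ k_n (V_GS − V_TN)² = (V_DD − V_GS)/R.
Let x = V_GS − 0.987. Then 155 x² + x − 13.41 = 0, giving x = 0.291 V (positive root), so V_GS = 1.28 V.
I_D = (V_DD − V_GS)/R = (14.4 − 1.28) / 44.7 = 0.294 mA.

I_D = 0.294 mA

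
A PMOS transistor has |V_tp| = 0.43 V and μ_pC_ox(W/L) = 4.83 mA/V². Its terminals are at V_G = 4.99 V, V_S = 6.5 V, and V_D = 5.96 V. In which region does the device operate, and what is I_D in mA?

Triode; I_D = 2.11 mA

V_SG = V_S − V_G = 6.5 − 4.99 = 1.51 V; V_SD = V_S − V_D = 6.5 − 5.96 = 0.54 V.
V_ov = V_SG − |V_tp| = 1.51 − 0.43 = 1.08 V.
Since V_SD = 0.54 V < V_ov = 1.08 V, the device is in the triode region.
I_D = k_p [V_ov · V_SD − ½ V_SD²] = 4.83 × [1.08 × 0.54 − 0.5 × 0.54²] = 2.11 mA.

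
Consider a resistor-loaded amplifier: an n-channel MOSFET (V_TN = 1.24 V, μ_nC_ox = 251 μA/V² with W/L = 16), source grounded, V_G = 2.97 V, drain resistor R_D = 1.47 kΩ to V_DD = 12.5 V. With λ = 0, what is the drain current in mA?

V_GS = V_G = 2.97 V, so V_ov = 2.97 − 1.24 = 1.73 V.
k_n = μ_nC_ox · (W/L) = 4.016 mA/V².
Assume saturation: I_D = ½ k_n V_ov² = 0.5 × 4.016 × 1.73² = 6.01 mA, giving V_DS = V_DD − I_D R_D = 12.5 − 6.01 × 1.47 = 3.67 V.
V_DS = 3.67 V ≥ V_ov = 1.73 V, confirming saturation.

I_D = 6.01 mA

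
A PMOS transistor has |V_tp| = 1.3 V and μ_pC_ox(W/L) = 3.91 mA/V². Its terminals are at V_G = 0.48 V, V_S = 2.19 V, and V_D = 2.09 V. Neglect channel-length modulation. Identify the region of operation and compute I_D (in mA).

Triode; I_D = 0.141 mA

V_SG = V_S − V_G = 2.19 − 0.48 = 1.71 V; V_SD = V_S − V_D = 2.19 − 2.09 = 0.1 V.
V_ov = V_SG − |V_tp| = 1.71 − 1.3 = 0.41 V.
Since V_SD = 0.1 V < V_ov = 0.41 V, the device is in the triode region.
I_D = k_p [V_ov · V_SD − ½ V_SD²] = 3.91 × [0.41 × 0.1 − 0.5 × 0.1²] = 0.141 mA.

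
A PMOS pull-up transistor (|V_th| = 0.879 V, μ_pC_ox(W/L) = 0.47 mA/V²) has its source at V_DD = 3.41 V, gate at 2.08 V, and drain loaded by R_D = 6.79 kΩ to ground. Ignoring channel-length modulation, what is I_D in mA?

I_D = 0.0478 mA

V_SG = V_DD − V_G = 3.41 − 2.08 = 1.33 V, so V_ov = 1.33 − 0.879 = 0.451 V.
Assume saturation: I_D = ½ k_p V_ov² = 0.5 × 0.47 × 0.451² = 0.0478 mA, giving V_SD = V_DD − I_D R_D = 3.41 − 0.0478 × 6.79 = 3.09 V.
V_SD = 3.09 V ≥ V_ov = 0.451 V, confirming saturation.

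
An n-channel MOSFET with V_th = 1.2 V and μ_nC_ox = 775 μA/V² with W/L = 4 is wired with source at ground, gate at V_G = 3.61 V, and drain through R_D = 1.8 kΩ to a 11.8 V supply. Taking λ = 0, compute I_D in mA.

I_D = 5.99 mA

V_GS = V_G = 3.61 V, so V_ov = 3.61 − 1.2 = 2.41 V.
k_n = μ_nC_ox · (W/L) = 3.1 mA/V².
Assume saturation: I_D = ½ k_n V_ov² = 0.5 × 3.1 × 2.41² = 9 mA, giving V_DS = V_DD − I_D R_D = 11.8 − 9 × 1.8 = -4.4 V.
But -4.4 V < V_ov = 2.41 V, so the device is actually in triode.
In triode I_D = k_n[V_ov V_DS − ½ V_DS²] and I_D = (V_DD − V_DS)/R_D. Equating: 2.79 V_DS² − 14.45 V_DS + 11.8 = 0, giving V_DS = 1.02 V (the root below V_ov).
I_D = (11.8 − 1.02) / 1.8 = 5.99 mA.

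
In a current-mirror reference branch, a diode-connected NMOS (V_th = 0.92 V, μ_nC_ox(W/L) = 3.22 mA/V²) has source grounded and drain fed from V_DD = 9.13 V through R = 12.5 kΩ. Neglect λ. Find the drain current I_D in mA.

I_D = 0.608 mA

With gate tied to drain, V_GS = V_DS ≥ V_GS − V_th, so the device is in saturation.
KCL at the drain: ½ k_n (V_GS − V_th)² = (V_DD − V_GS)/R.
Let x = V_GS − 0.92. Then 20.1 x² + x − 8.21 = 0, giving x = 0.614 V (positive root), so V_GS = 1.53 V.
I_D = (V_DD − V_GS)/R = (9.13 − 1.53) / 12.5 = 0.608 mA.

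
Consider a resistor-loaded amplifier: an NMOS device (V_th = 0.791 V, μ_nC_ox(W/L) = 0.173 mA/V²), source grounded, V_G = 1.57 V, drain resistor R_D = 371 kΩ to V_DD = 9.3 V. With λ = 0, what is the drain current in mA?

V_GS = V_G = 1.57 V, so V_ov = 1.57 − 0.791 = 0.779 V.
Assume saturation: I_D = ½ k_n V_ov² = 0.5 × 0.173 × 0.779² = 0.0525 mA, giving V_DS = V_DD − I_D R_D = 9.3 − 0.0525 × 371 = -10.2 V.
But -10.2 V < V_ov = 0.779 V, so the device is actually in triode.
In triode I_D = k_n[V_ov V_DS − ½ V_DS²] and I_D = (V_DD − V_DS)/R_D. Equating: 32.1 V_DS² − 51 V_DS + 9.3 = 0, giving V_DS = 0.21 V (the root below V_ov).
I_D = (9.3 − 0.21) / 371 = 0.0245 mA.

I_D = 0.0245 mA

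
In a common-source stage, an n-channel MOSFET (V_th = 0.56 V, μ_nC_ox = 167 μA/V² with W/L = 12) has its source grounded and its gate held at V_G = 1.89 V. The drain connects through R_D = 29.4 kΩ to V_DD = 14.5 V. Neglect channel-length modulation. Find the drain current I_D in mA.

V_GS = V_G = 1.89 V, so V_ov = 1.89 − 0.56 = 1.33 V.
k_n = μ_nC_ox · (W/L) = 2.004 mA/V².
Assume saturation: I_D = ½ k_n V_ov² = 0.5 × 2.004 × 1.33² = 1.77 mA, giving V_DS = V_DD − I_D R_D = 14.5 − 1.77 × 29.4 = -37.6 V.
But -37.6 V < V_ov = 1.33 V, so the device is actually in triode.
In triode I_D = k_n[V_ov V_DS − ½ V_DS²] and I_D = (V_DD − V_DS)/R_D. Equating: 29.5 V_DS² − 79.36 V_DS + 14.5 = 0, giving V_DS = 0.197 V (the root below V_ov).
I_D = (14.5 − 0.197) / 29.4 = 0.486 mA.

I_D = 0.486 mA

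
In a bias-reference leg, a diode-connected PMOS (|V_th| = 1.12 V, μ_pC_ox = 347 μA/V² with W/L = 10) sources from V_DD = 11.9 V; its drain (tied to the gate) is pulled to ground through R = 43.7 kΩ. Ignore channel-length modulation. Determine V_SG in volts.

With gate tied to drain, V_SG = V_SD ≥ V_SG − |V_th|, so the device is in saturation.
k_p = μ_pC_ox · (W/L) = 3.47 mA/V².
KCL at the drain: ½ k_p (V_SG − |V_th|)² = (V_DD − V_SG)/R.
Let x = V_SG − 1.12. Then 75.8 x² + x − 10.78 = 0, giving x = 0.371 V (positive root), so V_SG = 1.49 V.
I_D = (V_DD − V_SG)/R = (11.9 − 1.49) / 43.7 = 0.238 mA.

V_SG = 1.49 V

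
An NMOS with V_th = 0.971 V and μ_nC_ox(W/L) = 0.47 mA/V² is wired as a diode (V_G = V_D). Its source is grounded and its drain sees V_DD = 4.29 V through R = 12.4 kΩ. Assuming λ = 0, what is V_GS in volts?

V_GS = 1.88 V

With gate tied to drain, V_GS = V_DS ≥ V_GS − V_th, so the device is in saturation.
KCL at the drain: ½ k_n (V_GS − V_th)² = (V_DD − V_GS)/R.
Let x = V_GS − 0.971. Then 2.91 x² + x − 3.319 = 0, giving x = 0.909 V (positive root), so V_GS = 1.88 V.
I_D = (V_DD − V_GS)/R = (4.29 − 1.88) / 12.4 = 0.194 mA.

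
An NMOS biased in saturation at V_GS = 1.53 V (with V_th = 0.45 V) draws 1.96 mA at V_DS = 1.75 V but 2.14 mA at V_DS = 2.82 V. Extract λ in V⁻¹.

λ = 0.101 V⁻¹

With V_GS fixed, I_D ∝ (1 + λ V_DS) in saturation, so I_D2/I_D1 = (1 + λ V_DS2)/(1 + λ V_DS1).
2.14/1.96 = 1.092 = (1 + 2.82 λ)/(1 + 1.75 λ).
Solving: λ (I_D1 V_DS2 − I_D2 V_DS1) = I_D2 − I_D1, so λ = (2.14 − 1.96) / (1.96 × 2.82 − 2.14 × 1.75) = 0.18 / 1.78 = 0.101 V⁻¹.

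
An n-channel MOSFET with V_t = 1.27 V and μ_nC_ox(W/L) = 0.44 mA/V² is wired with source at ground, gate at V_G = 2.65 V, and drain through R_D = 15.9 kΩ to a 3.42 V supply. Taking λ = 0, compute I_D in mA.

V_GS = V_G = 2.65 V, so V_ov = 2.65 − 1.27 = 1.38 V.
Assume saturation: I_D = ½ k_n V_ov² = 0.5 × 0.44 × 1.38² = 0.419 mA, giving V_DS = V_DD − I_D R_D = 3.42 − 0.419 × 15.9 = -3.24 V.
But -3.24 V < V_ov = 1.38 V, so the device is actually in triode.
In triode I_D = k_n[V_ov V_DS − ½ V_DS²] and I_D = (V_DD − V_DS)/R_D. Equating: 3.5 V_DS² − 10.65 V_DS + 3.42 = 0, giving V_DS = 0.365 V (the root below V_ov).
I_D = (3.42 − 0.365) / 15.9 = 0.192 mA.

I_D = 0.192 mA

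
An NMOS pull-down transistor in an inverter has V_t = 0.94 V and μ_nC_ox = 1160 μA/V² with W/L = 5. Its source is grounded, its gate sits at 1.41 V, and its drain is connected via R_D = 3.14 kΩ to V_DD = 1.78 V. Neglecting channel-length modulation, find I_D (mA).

I_D = 0.490 mA

V_GS = V_G = 1.41 V, so V_ov = 1.41 − 0.94 = 0.47 V.
k_n = μ_nC_ox · (W/L) = 5.8 mA/V².
Assume saturation: I_D = ½ k_n V_ov² = 0.5 × 5.8 × 0.47² = 0.641 mA, giving V_DS = V_DD − I_D R_D = 1.78 − 0.641 × 3.14 = -0.232 V.
But -0.232 V < V_ov = 0.47 V, so the device is actually in triode.
In triode I_D = k_n[V_ov V_DS − ½ V_DS²] and I_D = (V_DD − V_DS)/R_D. Equating: 9.11 V_DS² − 9.56 V_DS + 1.78 = 0, giving V_DS = 0.242 V (the root below V_ov).
I_D = (1.78 − 0.242) / 3.14 = 0.49 mA.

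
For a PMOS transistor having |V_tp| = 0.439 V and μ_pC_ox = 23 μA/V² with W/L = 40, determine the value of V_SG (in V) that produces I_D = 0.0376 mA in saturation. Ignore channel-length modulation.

k_p = μ_pC_ox · (W/L) = 0.92 mA/V².
In saturation I_D = ½ k_p (V_SG − |V_tp|)², so V_SG − |V_tp| = √(2 I_D / k_p) = √(2 × 0.0376 / 0.92) = 0.286 V.
V_SG = 0.439 + 0.286 = 0.725 V.

V_SG = 0.725 V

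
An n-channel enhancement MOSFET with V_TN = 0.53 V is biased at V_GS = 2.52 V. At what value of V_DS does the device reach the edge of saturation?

The boundary between triode and saturation is V_DS = V_GS − V_TN = V_ov.
V_ov = 2.52 − 0.53 = 1.99 V.

V_DS,sat = 1.99 V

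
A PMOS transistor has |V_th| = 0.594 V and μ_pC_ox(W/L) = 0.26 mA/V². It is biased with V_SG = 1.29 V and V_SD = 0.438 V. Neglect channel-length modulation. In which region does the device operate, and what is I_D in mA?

V_ov = V_SG − |V_th| = 1.29 − 0.594 = 0.696 V.
Since V_SD = 0.438 V < V_ov = 0.696 V, the device is in the triode region.
I_D = k_p [V_ov · V_SD − ½ V_SD²] = 0.26 × [0.696 × 0.438 − 0.5 × 0.438²] = 0.0543 mA.

Triode; I_D = 0.0543 mA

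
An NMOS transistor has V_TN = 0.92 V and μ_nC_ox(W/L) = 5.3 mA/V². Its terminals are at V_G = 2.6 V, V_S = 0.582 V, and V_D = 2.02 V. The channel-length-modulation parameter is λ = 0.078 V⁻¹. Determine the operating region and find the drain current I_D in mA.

Saturation; I_D = 3.55 mA

V_GS = V_G − V_S = 2.6 − 0.582 = 2.02 V; V_DS = V_D − V_S = 2.02 − 0.582 = 1.44 V.
V_ov = V_GS − V_TN = 2.02 − 0.92 = 1.1 V.
Since V_DS = 1.44 V ≥ V_ov = 1.1 V, the device is in saturation.
I_D = ½ k_n V_ov² (1 + λ V_DS) = 0.5 × 5.3 × 1.1² × (1 + 0.078 × 1.44) = 3.55 mA.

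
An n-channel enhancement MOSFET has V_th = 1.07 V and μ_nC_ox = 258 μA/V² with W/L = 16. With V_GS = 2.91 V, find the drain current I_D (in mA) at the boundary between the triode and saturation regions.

I_D = 6.99 mA

At the boundary V_DS = V_ov = V_GS − V_th = 2.91 − 1.07 = 1.84 V.
k_n = μ_nC_ox · (W/L) = 4.128 mA/V².
I_D = ½ k_n V_ov² = 0.5 × 4.128 × 1.84² = 6.99 mA.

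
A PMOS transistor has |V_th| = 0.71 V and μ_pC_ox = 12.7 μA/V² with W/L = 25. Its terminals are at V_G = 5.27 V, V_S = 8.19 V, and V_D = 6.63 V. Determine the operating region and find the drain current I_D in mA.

Triode; I_D = 0.708 mA

V_SG = V_S − V_G = 8.19 − 5.27 = 2.92 V; V_SD = V_S − V_D = 8.19 − 6.63 = 1.56 V.
k_p = μ_pC_ox · (W/L) = 0.3175 mA/V².
V_ov = V_SG − |V_th| = 2.92 − 0.71 = 2.21 V.
Since V_SD = 1.56 V < V_ov = 2.21 V, the device is in the triode region.
I_D = k_p [V_ov · V_SD − ½ V_SD²] = 0.3175 × [2.21 × 1.56 − 0.5 × 1.56²] = 0.708 mA.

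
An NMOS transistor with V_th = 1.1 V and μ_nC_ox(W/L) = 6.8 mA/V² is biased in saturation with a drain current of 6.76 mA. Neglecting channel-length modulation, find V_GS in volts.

In saturation I_D = ½ k_n (V_GS − V_th)², so V_GS − V_th = √(2 I_D / k_n) = √(2 × 6.76 / 6.8) = 1.41 V.
V_GS = 1.1 + 1.41 = 2.51 V.

V_GS = 2.51 V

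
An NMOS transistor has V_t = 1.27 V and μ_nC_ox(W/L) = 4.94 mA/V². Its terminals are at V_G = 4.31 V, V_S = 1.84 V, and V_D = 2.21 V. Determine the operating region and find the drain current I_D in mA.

Triode; I_D = 1.86 mA

V_GS = V_G − V_S = 4.31 − 1.84 = 2.47 V; V_DS = V_D − V_S = 2.21 − 1.84 = 0.37 V.
V_ov = V_GS − V_t = 2.47 − 1.27 = 1.2 V.
Since V_DS = 0.37 V < V_ov = 1.2 V, the device is in the triode region.
I_D = k_n [V_ov · V_DS − ½ V_DS²] = 4.94 × [1.2 × 0.37 − 0.5 × 0.37²] = 1.86 mA.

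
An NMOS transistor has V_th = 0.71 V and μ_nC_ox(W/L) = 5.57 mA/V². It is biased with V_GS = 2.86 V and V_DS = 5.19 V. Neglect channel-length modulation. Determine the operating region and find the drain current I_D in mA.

Saturation; I_D = 12.9 mA

V_ov = V_GS − V_th = 2.86 − 0.71 = 2.15 V.
Since V_DS = 5.19 V ≥ V_ov = 2.15 V, the device is in saturation.
I_D = ½ k_n V_ov² = 0.5 × 5.57 × 2.15² = 12.9 mA.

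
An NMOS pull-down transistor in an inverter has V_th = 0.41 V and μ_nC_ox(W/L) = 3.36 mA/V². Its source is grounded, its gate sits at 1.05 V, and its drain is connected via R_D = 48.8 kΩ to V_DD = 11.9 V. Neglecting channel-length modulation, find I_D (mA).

V_GS = V_G = 1.05 V, so V_ov = 1.05 − 0.41 = 0.64 V.
Assume saturation: I_D = ½ k_n V_ov² = 0.5 × 3.36 × 0.64² = 0.688 mA, giving V_DS = V_DD − I_D R_D = 11.9 − 0.688 × 48.8 = -21.7 V.
But -21.7 V < V_ov = 0.64 V, so the device is actually in triode.
In triode I_D = k_n[V_ov V_DS − ½ V_DS²] and I_D = (V_DD − V_DS)/R_D. Equating: 82 V_DS² − 105.9 V_DS + 11.9 = 0, giving V_DS = 0.124 V (the root below V_ov).
I_D = (11.9 − 0.124) / 48.8 = 0.241 mA.

I_D = 0.241 mA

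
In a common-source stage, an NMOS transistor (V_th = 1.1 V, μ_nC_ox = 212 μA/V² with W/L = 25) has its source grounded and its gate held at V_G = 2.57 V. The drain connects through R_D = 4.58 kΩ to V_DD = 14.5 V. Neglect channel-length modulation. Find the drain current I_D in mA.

V_GS = V_G = 2.57 V, so V_ov = 2.57 − 1.1 = 1.47 V.
k_n = μ_nC_ox · (W/L) = 5.3 mA/V².
Assume saturation: I_D = ½ k_n V_ov² = 0.5 × 5.3 × 1.47² = 5.73 mA, giving V_DS = V_DD − I_D R_D = 14.5 − 5.73 × 4.58 = -11.7 V.
But -11.7 V < V_ov = 1.47 V, so the device is actually in triode.
In triode I_D = k_n[V_ov V_DS − ½ V_DS²] and I_D = (V_DD − V_DS)/R_D. Equating: 12.1 V_DS² − 36.68 V_DS + 14.5 = 0, giving V_DS = 0.468 V (the root below V_ov).
I_D = (14.5 − 0.468) / 4.58 = 3.06 mA.

I_D = 3.06 mA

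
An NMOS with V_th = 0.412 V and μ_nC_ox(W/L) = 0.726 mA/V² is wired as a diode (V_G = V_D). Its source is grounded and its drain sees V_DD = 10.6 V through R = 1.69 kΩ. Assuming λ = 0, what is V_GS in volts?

With gate tied to drain, V_GS = V_DS ≥ V_GS − V_th, so the device is in saturation.
KCL at the drain: ½ k_n (V_GS − V_th)² = (V_DD − V_GS)/R.
Let x = V_GS − 0.412. Then 0.613 x² + x − 10.19 = 0, giving x = 3.34 V (positive root), so V_GS = 3.75 V.
I_D = (V_DD − V_GS)/R = (10.6 − 3.75) / 1.69 = 4.05 mA.

V_GS = 3.75 V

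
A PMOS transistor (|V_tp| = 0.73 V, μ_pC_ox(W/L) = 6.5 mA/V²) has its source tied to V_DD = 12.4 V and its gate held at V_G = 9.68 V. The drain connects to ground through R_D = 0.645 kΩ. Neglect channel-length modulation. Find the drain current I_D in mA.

I_D = 12.9 mA

V_SG = V_DD − V_G = 12.4 − 9.68 = 2.72 V, so V_ov = 2.72 − 0.73 = 1.99 V.
Assume saturation: I_D = ½ k_p V_ov² = 0.5 × 6.5 × 1.99² = 12.9 mA, giving V_SD = V_DD − I_D R_D = 12.4 − 12.9 × 0.645 = 4.1 V.
V_SD = 4.1 V ≥ V_ov = 1.99 V, confirming saturation.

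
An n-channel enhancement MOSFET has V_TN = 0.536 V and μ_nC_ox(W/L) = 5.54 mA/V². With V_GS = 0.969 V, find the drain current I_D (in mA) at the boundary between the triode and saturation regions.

I_D = 0.519 mA

At the boundary V_DS = V_ov = V_GS − V_TN = 0.969 − 0.536 = 0.433 V.
I_D = ½ k_n V_ov² = 0.5 × 5.54 × 0.433² = 0.519 mA.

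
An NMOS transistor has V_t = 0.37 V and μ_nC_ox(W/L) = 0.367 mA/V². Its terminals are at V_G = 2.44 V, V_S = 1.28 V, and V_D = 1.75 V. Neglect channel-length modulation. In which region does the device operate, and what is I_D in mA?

Triode; I_D = 0.0957 mA

V_GS = V_G − V_S = 2.44 − 1.28 = 1.16 V; V_DS = V_D − V_S = 1.75 − 1.28 = 0.47 V.
V_ov = V_GS − V_t = 1.16 − 0.37 = 0.79 V.
Since V_DS = 0.47 V < V_ov = 0.79 V, the device is in the triode region.
I_D = k_n [V_ov · V_DS − ½ V_DS²] = 0.367 × [0.79 × 0.47 − 0.5 × 0.47²] = 0.0957 mA.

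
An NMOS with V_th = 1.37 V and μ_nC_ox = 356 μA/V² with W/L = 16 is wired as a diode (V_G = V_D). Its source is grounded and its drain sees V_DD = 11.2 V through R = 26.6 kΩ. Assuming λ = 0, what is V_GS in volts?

V_GS = 1.72 V

With gate tied to drain, V_GS = V_DS ≥ V_GS − V_th, so the device is in saturation.
k_n = μ_nC_ox · (W/L) = 5.696 mA/V².
KCL at the drain: ½ k_n (V_GS − V_th)² = (V_DD − V_GS)/R.
Let x = V_GS − 1.37. Then 75.8 x² + x − 9.83 = 0, giving x = 0.354 V (positive root), so V_GS = 1.72 V.
I_D = (V_DD − V_GS)/R = (11.2 − 1.72) / 26.6 = 0.356 mA.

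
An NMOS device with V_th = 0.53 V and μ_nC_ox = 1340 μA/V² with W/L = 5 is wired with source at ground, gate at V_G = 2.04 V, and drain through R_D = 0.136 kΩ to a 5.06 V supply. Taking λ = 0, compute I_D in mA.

I_D = 7.64 mA

V_GS = V_G = 2.04 V, so V_ov = 2.04 − 0.53 = 1.51 V.
k_n = μ_nC_ox · (W/L) = 6.7 mA/V².
Assume saturation: I_D = ½ k_n V_ov² = 0.5 × 6.7 × 1.51² = 7.64 mA, giving V_DS = V_DD − I_D R_D = 5.06 − 7.64 × 0.136 = 4.02 V.
V_DS = 4.02 V ≥ V_ov = 1.51 V, confirming saturation.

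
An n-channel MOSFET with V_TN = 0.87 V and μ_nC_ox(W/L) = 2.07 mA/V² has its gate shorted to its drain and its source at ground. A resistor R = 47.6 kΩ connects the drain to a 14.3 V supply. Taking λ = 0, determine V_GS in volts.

With gate tied to drain, V_GS = V_DS ≥ V_GS − V_TN, so the device is in saturation.
KCL at the drain: ½ k_n (V_GS − V_TN)² = (V_DD − V_GS)/R.
Let x = V_GS − 0.87. Then 49.3 x² + x − 13.43 = 0, giving x = 0.512 V (positive root), so V_GS = 1.38 V.
I_D = (V_DD − V_GS)/R = (14.3 − 1.38) / 47.6 = 0.271 mA.

V_GS = 1.38 V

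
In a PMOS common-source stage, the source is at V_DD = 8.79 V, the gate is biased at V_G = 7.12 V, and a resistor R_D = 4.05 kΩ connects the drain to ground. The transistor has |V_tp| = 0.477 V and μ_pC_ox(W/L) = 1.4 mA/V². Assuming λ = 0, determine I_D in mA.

V_SG = V_DD − V_G = 8.79 − 7.12 = 1.67 V, so V_ov = 1.67 − 0.477 = 1.19 V.
Assume saturation: I_D = ½ k_p V_ov² = 0.5 × 1.4 × 1.19² = 0.996 mA, giving V_SD = V_DD − I_D R_D = 8.79 − 0.996 × 4.05 = 4.76 V.
V_SD = 4.76 V ≥ V_ov = 1.19 V, confirming saturation.

I_D = 0.996 mA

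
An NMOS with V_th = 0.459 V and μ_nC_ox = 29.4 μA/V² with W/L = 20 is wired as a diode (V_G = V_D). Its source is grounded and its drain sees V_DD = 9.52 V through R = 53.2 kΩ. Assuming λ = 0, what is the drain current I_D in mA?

I_D = 0.157 mA

With gate tied to drain, V_GS = V_DS ≥ V_GS − V_th, so the device is in saturation.
k_n = μ_nC_ox · (W/L) = 0.588 mA/V².
KCL at the drain: ½ k_n (V_GS − V_th)² = (V_DD − V_GS)/R.
Let x = V_GS − 0.459. Then 15.6 x² + x − 9.061 = 0, giving x = 0.73 V (positive root), so V_GS = 1.19 V.
I_D = (V_DD − V_GS)/R = (9.52 − 1.19) / 53.2 = 0.157 mA.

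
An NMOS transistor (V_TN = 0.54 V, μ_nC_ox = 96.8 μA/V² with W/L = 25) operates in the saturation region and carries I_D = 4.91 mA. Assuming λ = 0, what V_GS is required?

V_GS = 2.55 V

k_n = μ_nC_ox · (W/L) = 2.42 mA/V².
In saturation I_D = ½ k_n (V_GS − V_TN)², so V_GS − V_TN = √(2 I_D / k_n) = √(2 × 4.91 / 2.42) = 2.01 V.
V_GS = 0.54 + 2.01 = 2.55 V.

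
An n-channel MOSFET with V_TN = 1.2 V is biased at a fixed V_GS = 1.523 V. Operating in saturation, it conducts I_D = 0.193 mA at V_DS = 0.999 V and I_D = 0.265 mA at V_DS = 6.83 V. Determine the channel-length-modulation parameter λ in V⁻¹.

With V_GS fixed, I_D ∝ (1 + λ V_DS) in saturation, so I_D2/I_D1 = (1 + λ V_DS2)/(1 + λ V_DS1).
0.265/0.193 = 1.373 = (1 + 6.83 λ)/(1 + 0.999 λ).
Solving: λ (I_D1 V_DS2 − I_D2 V_DS1) = I_D2 − I_D1, so λ = (0.265 − 0.193) / (0.193 × 6.83 − 0.265 × 0.999) = 0.072 / 1.05 = 0.0683 V⁻¹.

λ = 0.0683 V⁻¹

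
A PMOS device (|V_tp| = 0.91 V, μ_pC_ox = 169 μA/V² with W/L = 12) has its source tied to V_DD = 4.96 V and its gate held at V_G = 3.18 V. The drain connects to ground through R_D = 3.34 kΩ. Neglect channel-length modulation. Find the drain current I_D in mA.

I_D = 0.767 mA

V_SG = V_DD − V_G = 4.96 − 3.18 = 1.78 V, so V_ov = 1.78 − 0.91 = 0.87 V.
k_p = μ_pC_ox · (W/L) = 2.028 mA/V².
Assume saturation: I_D = ½ k_p V_ov² = 0.5 × 2.028 × 0.87² = 0.767 mA, giving V_SD = V_DD − I_D R_D = 4.96 − 0.767 × 3.34 = 2.4 V.
V_SD = 2.4 V ≥ V_ov = 0.87 V, confirming saturation.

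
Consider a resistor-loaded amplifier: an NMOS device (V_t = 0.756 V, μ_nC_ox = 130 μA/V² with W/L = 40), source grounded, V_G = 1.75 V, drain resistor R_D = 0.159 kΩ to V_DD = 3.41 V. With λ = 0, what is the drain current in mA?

I_D = 2.57 mA

V_GS = V_G = 1.75 V, so V_ov = 1.75 − 0.756 = 0.994 V.
k_n = μ_nC_ox · (W/L) = 5.2 mA/V².
Assume saturation: I_D = ½ k_n V_ov² = 0.5 × 5.2 × 0.994² = 2.57 mA, giving V_DS = V_DD − I_D R_D = 3.41 − 2.57 × 0.159 = 3 V.
V_DS = 3 V ≥ V_ov = 0.994 V, confirming saturation.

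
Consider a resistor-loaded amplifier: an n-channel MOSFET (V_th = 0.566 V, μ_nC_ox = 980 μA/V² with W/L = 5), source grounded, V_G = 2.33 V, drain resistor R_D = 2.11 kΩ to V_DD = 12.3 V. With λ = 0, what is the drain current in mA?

I_D = 5.44 mA

V_GS = V_G = 2.33 V, so V_ov = 2.33 − 0.566 = 1.76 V.
k_n = μ_nC_ox · (W/L) = 4.9 mA/V².
Assume saturation: I_D = ½ k_n V_ov² = 0.5 × 4.9 × 1.76² = 7.62 mA, giving V_DS = V_DD − I_D R_D = 12.3 − 7.62 × 2.11 = -3.79 V.
But -3.79 V < V_ov = 1.76 V, so the device is actually in triode.
In triode I_D = k_n[V_ov V_DS − ½ V_DS²] and I_D = (V_DD − V_DS)/R_D. Equating: 5.17 V_DS² − 19.24 V_DS + 12.3 = 0, giving V_DS = 0.82 V (the root below V_ov).
I_D = (12.3 − 0.82) / 2.11 = 5.44 mA.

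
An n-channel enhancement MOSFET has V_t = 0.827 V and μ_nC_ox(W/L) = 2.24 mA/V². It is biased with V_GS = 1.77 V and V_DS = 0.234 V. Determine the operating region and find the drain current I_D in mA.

Triode; I_D = 0.433 mA

V_ov = V_GS − V_t = 1.77 − 0.827 = 0.943 V.
Since V_DS = 0.234 V < V_ov = 0.943 V, the device is in the triode region.
I_D = k_n [V_ov · V_DS − ½ V_DS²] = 2.24 × [0.943 × 0.234 − 0.5 × 0.234²] = 0.433 mA.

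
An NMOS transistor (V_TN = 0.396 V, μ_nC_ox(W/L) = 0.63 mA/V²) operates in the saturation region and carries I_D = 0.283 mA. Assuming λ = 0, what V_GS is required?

In saturation I_D = ½ k_n (V_GS − V_TN)², so V_GS − V_TN = √(2 I_D / k_n) = √(2 × 0.283 / 0.63) = 0.948 V.
V_GS = 0.396 + 0.948 = 1.34 V.

V_GS = 1.34 V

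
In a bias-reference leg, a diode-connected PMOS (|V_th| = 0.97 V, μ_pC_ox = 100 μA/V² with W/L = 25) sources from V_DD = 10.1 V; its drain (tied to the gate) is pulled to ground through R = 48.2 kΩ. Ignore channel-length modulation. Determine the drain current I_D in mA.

With gate tied to drain, V_SG = V_SD ≥ V_SG − |V_th|, so the device is in saturation.
k_p = μ_pC_ox · (W/L) = 2.5 mA/V².
KCL at the drain: ½ k_p (V_SG − |V_th|)² = (V_DD − V_SG)/R.
Let x = V_SG − 0.97. Then 60.2 x² + x − 9.13 = 0, giving x = 0.381 V (positive root), so V_SG = 1.35 V.
I_D = (V_DD − V_SG)/R = (10.1 − 1.35) / 48.2 = 0.182 mA.

I_D = 0.182 mA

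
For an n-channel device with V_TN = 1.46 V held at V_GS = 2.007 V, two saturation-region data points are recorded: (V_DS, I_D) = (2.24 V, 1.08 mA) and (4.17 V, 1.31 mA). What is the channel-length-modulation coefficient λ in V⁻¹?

λ = 0.147 V⁻¹

With V_GS fixed, I_D ∝ (1 + λ V_DS) in saturation, so I_D2/I_D1 = (1 + λ V_DS2)/(1 + λ V_DS1).
1.31/1.08 = 1.213 = (1 + 4.17 λ)/(1 + 2.24 λ).
Solving: λ (I_D1 V_DS2 − I_D2 V_DS1) = I_D2 − I_D1, so λ = (1.31 − 1.08) / (1.08 × 4.17 − 1.31 × 2.24) = 0.23 / 1.57 = 0.147 V⁻¹.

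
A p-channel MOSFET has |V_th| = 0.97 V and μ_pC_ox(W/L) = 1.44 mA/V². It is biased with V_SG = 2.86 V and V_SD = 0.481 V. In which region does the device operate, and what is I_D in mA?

Triode; I_D = 1.14 mA

V_ov = V_SG − |V_th| = 2.86 − 0.97 = 1.89 V.
Since V_SD = 0.481 V < V_ov = 1.89 V, the device is in the triode region.
I_D = k_p [V_ov · V_SD − ½ V_SD²] = 1.44 × [1.89 × 0.481 − 0.5 × 0.481²] = 1.14 mA.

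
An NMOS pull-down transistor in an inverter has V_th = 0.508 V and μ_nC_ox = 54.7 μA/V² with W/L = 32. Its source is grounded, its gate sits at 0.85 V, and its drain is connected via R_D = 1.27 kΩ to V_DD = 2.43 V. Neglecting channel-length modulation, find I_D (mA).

V_GS = V_G = 0.85 V, so V_ov = 0.85 − 0.508 = 0.342 V.
k_n = μ_nC_ox · (W/L) = 1.75 mA/V².
Assume saturation: I_D = ½ k_n V_ov² = 0.5 × 1.75 × 0.342² = 0.102 mA, giving V_DS = V_DD − I_D R_D = 2.43 − 0.102 × 1.27 = 2.3 V.
V_DS = 2.3 V ≥ V_ov = 0.342 V, confirming saturation.

I_D = 0.102 mA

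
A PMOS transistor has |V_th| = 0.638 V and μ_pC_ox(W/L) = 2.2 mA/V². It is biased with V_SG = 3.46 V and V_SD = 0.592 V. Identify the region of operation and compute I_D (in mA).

Triode; I_D = 3.29 mA

V_ov = V_SG − |V_th| = 3.46 − 0.638 = 2.82 V.
Since V_SD = 0.592 V < V_ov = 2.82 V, the device is in the triode region.
I_D = k_p [V_ov · V_SD − ½ V_SD²] = 2.2 × [2.82 × 0.592 − 0.5 × 0.592²] = 3.29 mA.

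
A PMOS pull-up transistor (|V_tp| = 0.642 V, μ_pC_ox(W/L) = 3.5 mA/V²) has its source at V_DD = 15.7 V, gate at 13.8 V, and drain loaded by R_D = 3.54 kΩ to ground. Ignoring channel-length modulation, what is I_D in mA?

I_D = 2.77 mA

V_SG = V_DD − V_G = 15.7 − 13.8 = 1.9 V, so V_ov = 1.9 − 0.642 = 1.26 V.
Assume saturation: I_D = ½ k_p V_ov² = 0.5 × 3.5 × 1.26² = 2.77 mA, giving V_SD = V_DD − I_D R_D = 15.7 − 2.77 × 3.54 = 5.9 V.
V_SD = 5.9 V ≥ V_ov = 1.26 V, confirming saturation.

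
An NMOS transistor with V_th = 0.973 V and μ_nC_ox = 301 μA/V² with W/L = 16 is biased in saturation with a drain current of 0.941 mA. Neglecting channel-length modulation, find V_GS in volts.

k_n = μ_nC_ox · (W/L) = 4.816 mA/V².
In saturation I_D = ½ k_n (V_GS − V_th)², so V_GS − V_th = √(2 I_D / k_n) = √(2 × 0.941 / 4.816) = 0.625 V.
V_GS = 0.973 + 0.625 = 1.6 V.

V_GS = 1.60 V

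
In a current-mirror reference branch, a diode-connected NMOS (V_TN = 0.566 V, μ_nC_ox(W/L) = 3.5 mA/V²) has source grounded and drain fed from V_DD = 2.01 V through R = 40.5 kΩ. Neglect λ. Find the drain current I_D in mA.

I_D = 0.0323 mA

With gate tied to drain, V_GS = V_DS ≥ V_GS − V_TN, so the device is in saturation.
KCL at the drain: ½ k_n (V_GS − V_TN)² = (V_DD − V_GS)/R.
Let x = V_GS − 0.566. Then 70.9 x² + x − 1.444 = 0, giving x = 0.136 V (positive root), so V_GS = 0.702 V.
I_D = (V_DD − V_GS)/R = (2.01 − 0.702) / 40.5 = 0.0323 mA.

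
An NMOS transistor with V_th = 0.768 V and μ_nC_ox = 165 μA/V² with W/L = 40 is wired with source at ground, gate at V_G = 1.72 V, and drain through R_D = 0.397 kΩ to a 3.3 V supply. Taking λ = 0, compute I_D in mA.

I_D = 2.99 mA

V_GS = V_G = 1.72 V, so V_ov = 1.72 − 0.768 = 0.952 V.
k_n = μ_nC_ox · (W/L) = 6.6 mA/V².
Assume saturation: I_D = ½ k_n V_ov² = 0.5 × 6.6 × 0.952² = 2.99 mA, giving V_DS = V_DD − I_D R_D = 3.3 − 2.99 × 0.397 = 2.11 V.
V_DS = 2.11 V ≥ V_ov = 0.952 V, confirming saturation.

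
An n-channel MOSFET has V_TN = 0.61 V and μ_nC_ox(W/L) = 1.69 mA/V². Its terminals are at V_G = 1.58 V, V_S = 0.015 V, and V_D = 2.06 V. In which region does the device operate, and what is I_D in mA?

Saturation; I_D = 0.771 mA

V_GS = V_G − V_S = 1.58 − 0.015 = 1.57 V; V_DS = V_D − V_S = 2.06 − 0.015 = 2.04 V.
V_ov = V_GS − V_TN = 1.57 − 0.61 = 0.955 V.
Since V_DS = 2.04 V ≥ V_ov = 0.955 V, the device is in saturation.
I_D = ½ k_n V_ov² = 0.5 × 1.69 × 0.955² = 0.771 mA.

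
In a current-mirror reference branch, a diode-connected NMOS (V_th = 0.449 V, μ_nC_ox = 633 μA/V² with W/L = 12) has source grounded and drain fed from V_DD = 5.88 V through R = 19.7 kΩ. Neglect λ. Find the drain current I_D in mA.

With gate tied to drain, V_GS = V_DS ≥ V_GS − V_th, so the device is in saturation.
k_n = μ_nC_ox · (W/L) = 7.596 mA/V².
KCL at the drain: ½ k_n (V_GS − V_th)² = (V_DD − V_GS)/R.
Let x = V_GS − 0.449. Then 74.8 x² + x − 5.431 = 0, giving x = 0.263 V (positive root), so V_GS = 0.712 V.
I_D = (V_DD − V_GS)/R = (5.88 − 0.712) / 19.7 = 0.262 mA.

I_D = 0.262 mA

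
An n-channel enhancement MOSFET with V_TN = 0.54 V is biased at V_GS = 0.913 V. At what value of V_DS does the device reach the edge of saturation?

V_DS,sat = 0.373 V

The boundary between triode and saturation is V_DS = V_GS − V_TN = V_ov.
V_ov = 0.913 − 0.54 = 0.373 V.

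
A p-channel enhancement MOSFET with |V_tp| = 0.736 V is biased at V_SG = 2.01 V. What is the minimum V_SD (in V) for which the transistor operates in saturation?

V_SD,sat = 1.27 V

The boundary between triode and saturation is V_SD = V_SG − |V_tp| = V_ov.
V_ov = 2.01 − 0.736 = 1.27 V.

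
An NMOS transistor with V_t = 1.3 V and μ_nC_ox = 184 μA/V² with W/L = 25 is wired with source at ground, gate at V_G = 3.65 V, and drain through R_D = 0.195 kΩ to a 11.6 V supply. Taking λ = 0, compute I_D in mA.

I_D = 12.7 mA

V_GS = V_G = 3.65 V, so V_ov = 3.65 − 1.3 = 2.35 V.
k_n = μ_nC_ox · (W/L) = 4.6 mA/V².
Assume saturation: I_D = ½ k_n V_ov² = 0.5 × 4.6 × 2.35² = 12.7 mA, giving V_DS = V_DD − I_D R_D = 11.6 − 12.7 × 0.195 = 9.12 V.
V_DS = 9.12 V ≥ V_ov = 2.35 V, confirming saturation.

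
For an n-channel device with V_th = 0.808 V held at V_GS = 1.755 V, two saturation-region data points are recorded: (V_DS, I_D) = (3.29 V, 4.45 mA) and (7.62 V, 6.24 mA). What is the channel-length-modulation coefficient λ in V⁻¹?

With V_GS fixed, I_D ∝ (1 + λ V_DS) in saturation, so I_D2/I_D1 = (1 + λ V_DS2)/(1 + λ V_DS1).
6.24/4.45 = 1.402 = (1 + 7.62 λ)/(1 + 3.29 λ).
Solving: λ (I_D1 V_DS2 − I_D2 V_DS1) = I_D2 − I_D1, so λ = (6.24 − 4.45) / (4.45 × 7.62 − 6.24 × 3.29) = 1.79 / 13.4 = 0.134 V⁻¹.

λ = 0.134 V⁻¹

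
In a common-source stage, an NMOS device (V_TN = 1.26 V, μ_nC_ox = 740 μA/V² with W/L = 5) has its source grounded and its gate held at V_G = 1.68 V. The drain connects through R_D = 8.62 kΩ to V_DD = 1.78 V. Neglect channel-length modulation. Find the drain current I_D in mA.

V_GS = V_G = 1.68 V, so V_ov = 1.68 − 1.26 = 0.42 V.
k_n = μ_nC_ox · (W/L) = 3.7 mA/V².
Assume saturation: I_D = ½ k_n V_ov² = 0.5 × 3.7 × 0.42² = 0.326 mA, giving V_DS = V_DD − I_D R_D = 1.78 − 0.326 × 8.62 = -1.03 V.
But -1.03 V < V_ov = 0.42 V, so the device is actually in triode.
In triode I_D = k_n[V_ov V_DS − ½ V_DS²] and I_D = (V_DD − V_DS)/R_D. Equating: 15.9 V_DS² − 14.4 V_DS + 1.78 = 0, giving V_DS = 0.148 V (the root below V_ov).
I_D = (1.78 − 0.148) / 8.62 = 0.189 mA.

I_D = 0.189 mA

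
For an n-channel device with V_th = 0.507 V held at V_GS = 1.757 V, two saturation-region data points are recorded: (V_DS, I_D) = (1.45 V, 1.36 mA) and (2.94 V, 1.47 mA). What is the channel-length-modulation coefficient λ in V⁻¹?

λ = 0.0589 V⁻¹

With V_GS fixed, I_D ∝ (1 + λ V_DS) in saturation, so I_D2/I_D1 = (1 + λ V_DS2)/(1 + λ V_DS1).
1.47/1.36 = 1.081 = (1 + 2.94 λ)/(1 + 1.45 λ).
Solving: λ (I_D1 V_DS2 − I_D2 V_DS1) = I_D2 − I_D1, so λ = (1.47 − 1.36) / (1.36 × 2.94 − 1.47 × 1.45) = 0.11 / 1.87 = 0.0589 V⁻¹.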